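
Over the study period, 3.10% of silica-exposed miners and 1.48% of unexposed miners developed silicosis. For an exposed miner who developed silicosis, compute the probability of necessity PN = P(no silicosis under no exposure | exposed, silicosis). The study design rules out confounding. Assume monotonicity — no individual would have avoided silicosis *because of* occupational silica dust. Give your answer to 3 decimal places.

PN ≈ 0.523

p₁ = 0.031, p₀ = 0.0148.
Under exogeneity and monotonicity, PN = (p₁ − p₀) / p₁.
PN = (0.031 − 0.0148) / 0.031 = 0.0162 / 0.031 ≈ 0.5226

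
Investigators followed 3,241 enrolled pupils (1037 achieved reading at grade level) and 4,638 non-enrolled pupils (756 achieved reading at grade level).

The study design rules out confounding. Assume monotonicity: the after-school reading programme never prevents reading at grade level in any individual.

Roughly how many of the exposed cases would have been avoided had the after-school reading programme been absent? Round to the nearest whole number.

p₁ = P(outcome | exposed) = 1037/3241 = 0.31996
p₀ = P(outcome | unexposed) = 756/4638 = 0.163
PN = (p₁ − p₀)/p₁ = (0.31996 − 0.163) / 0.31996 ≈ 0.49056.
Attributable cases ≈ PN × (exposed cases) = 0.49056 × 1037 ≈ 508.71.

about 509 cases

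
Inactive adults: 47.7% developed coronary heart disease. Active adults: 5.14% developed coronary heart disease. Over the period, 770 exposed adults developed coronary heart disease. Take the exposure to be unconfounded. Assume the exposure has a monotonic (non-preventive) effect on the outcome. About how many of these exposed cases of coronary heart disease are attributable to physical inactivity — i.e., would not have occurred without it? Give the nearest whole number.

about 687 cases

p₁ = 0.477, p₀ = 0.0514.
PN = (p₁ − p₀)/p₁ = (0.477 − 0.0514) / 0.477 ≈ 0.89224.
Attributable cases ≈ PN × (exposed cases) = 0.89224 × 770 ≈ 687.03.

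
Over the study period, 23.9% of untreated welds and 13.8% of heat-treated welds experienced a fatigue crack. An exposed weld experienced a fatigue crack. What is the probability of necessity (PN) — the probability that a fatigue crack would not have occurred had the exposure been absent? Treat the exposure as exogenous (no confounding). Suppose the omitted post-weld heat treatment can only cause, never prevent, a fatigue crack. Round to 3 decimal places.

PN ≈ 0.423

p₁ = 0.239, p₀ = 0.138.
Under exogeneity and monotonicity, PN = (p₁ − p₀) / p₁.
PN = (0.239 − 0.138) / 0.239 = 0.101 / 0.239 ≈ 0.4226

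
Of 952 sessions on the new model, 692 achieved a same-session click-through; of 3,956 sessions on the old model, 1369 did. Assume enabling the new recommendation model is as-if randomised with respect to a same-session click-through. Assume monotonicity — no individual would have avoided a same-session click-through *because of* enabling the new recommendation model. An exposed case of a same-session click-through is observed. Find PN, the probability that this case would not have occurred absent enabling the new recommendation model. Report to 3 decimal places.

PN ≈ 0.524

p₁ = P(outcome | exposed) = 692/952 = 0.72689
p₀ = P(outcome | unexposed) = 1369/3956 = 0.34606
Under exogeneity and monotonicity, PN = (p₁ − p₀) / p₁.
PN = (0.72689 − 0.34606) / 0.72689 = 0.38083 / 0.72689 ≈ 0.5239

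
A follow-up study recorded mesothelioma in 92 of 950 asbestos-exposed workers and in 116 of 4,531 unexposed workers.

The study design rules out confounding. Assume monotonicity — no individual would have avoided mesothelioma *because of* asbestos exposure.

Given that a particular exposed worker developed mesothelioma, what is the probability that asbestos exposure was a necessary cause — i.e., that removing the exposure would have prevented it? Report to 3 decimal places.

p₁ = P(outcome | exposed) = 92/950 = 0.096842
p₀ = P(outcome | unexposed) = 116/4531 = 0.025601
Under exogeneity and monotonicity, PN = (p₁ − p₀) / p₁.
PN = (0.096842 − 0.025601) / 0.096842 = 0.071241 / 0.096842 ≈ 0.7356

PN ≈ 0.736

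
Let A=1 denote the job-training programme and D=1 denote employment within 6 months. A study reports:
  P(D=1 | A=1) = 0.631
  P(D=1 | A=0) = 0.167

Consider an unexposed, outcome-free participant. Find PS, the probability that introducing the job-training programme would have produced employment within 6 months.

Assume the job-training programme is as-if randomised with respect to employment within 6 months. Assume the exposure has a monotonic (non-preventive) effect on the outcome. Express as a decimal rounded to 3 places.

PS ≈ 0.557

Let p₁ = 0.631, p₀ = 0.167.
Under exogeneity and monotonicity, PS = (p₁ − p₀) / (1 − p₀).
PS = (0.631 − 0.167) / (1 − 0.167) = 0.464 / 0.833 ≈ 0.5570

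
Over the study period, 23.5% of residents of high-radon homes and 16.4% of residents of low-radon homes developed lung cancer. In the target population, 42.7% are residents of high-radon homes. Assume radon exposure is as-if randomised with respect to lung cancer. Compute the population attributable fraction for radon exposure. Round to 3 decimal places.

p₁ = 0.235, p₀ = 0.164.
Overall risk P(Y=1) = π·p₁ + (1−π)·p₀ = 0.427×0.235 + 0.573×0.164 = 0.19432.
Under exogeneity, PAF = [P(Y=1) − p₀] / P(Y=1).
PAF = (0.19432 − 0.164) / 0.19432 ≈ 0.1560

PAF ≈ 0.156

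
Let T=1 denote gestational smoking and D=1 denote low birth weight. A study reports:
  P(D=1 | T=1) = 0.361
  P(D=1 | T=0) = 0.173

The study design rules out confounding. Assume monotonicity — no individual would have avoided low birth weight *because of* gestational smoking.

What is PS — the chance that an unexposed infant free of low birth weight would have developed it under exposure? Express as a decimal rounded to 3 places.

PS ≈ 0.227

Let p₁ = 0.361, p₀ = 0.173.
Under exogeneity and monotonicity, PS = (p₁ − p₀) / (1 − p₀).
PS = (0.361 − 0.173) / (1 − 0.173) = 0.188 / 0.827 ≈ 0.2273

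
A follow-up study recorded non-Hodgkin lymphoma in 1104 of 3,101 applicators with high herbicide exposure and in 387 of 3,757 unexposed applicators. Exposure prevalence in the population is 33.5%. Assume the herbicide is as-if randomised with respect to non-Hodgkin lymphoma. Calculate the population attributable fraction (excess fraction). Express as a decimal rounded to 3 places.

p₁ = P(outcome | exposed) = 1104/3101 = 0.35601
p₀ = P(outcome | unexposed) = 387/3757 = 0.10301
Overall risk P(Y=1) = π·p₁ + (1−π)·p₀ = 0.335×0.35601 + 0.665×0.10301 = 0.18776.
Under exogeneity, PAF = [P(Y=1) − p₀] / P(Y=1).
PAF = (0.18776 − 0.10301) / 0.18776 ≈ 0.4514

PAF ≈ 0.451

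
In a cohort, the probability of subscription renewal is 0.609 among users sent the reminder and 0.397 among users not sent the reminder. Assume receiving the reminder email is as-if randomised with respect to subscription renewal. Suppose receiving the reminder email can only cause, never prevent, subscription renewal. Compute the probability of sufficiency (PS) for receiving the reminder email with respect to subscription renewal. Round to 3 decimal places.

PS ≈ 0.352

Let p₁ = 0.609, p₀ = 0.397.
Under exogeneity and monotonicity, PS = (p₁ − p₀) / (1 − p₀).
PS = (0.609 − 0.397) / (1 − 0.397) = 0.212 / 0.603 ≈ 0.3516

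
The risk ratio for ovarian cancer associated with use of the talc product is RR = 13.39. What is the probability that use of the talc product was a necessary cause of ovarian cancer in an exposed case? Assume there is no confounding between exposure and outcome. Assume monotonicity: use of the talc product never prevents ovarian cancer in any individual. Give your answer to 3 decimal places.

PN ≈ 0.925

Under exogeneity and monotonicity, PN = (RR − 1) / RR = 1 − 1/RR.
PN = (13.39 − 1) / 13.39 = 12.39 / 13.39 ≈ 0.9253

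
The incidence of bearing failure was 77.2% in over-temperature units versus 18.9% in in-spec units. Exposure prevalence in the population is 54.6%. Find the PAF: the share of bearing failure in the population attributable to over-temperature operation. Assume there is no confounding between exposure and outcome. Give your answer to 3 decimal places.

PAF ≈ 0.627

p₁ = 0.772, p₀ = 0.189.
Overall risk P(Y=1) = π·p₁ + (1−π)·p₀ = 0.546×0.772 + 0.454×0.189 = 0.50732.
Under exogeneity, PAF = [P(Y=1) − p₀] / P(Y=1).
PAF = (0.50732 − 0.189) / 0.50732 ≈ 0.6275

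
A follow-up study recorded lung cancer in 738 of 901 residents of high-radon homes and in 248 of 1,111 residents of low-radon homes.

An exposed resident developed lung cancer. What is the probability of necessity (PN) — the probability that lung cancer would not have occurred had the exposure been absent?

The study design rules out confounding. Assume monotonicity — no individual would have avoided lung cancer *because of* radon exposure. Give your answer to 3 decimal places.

p₁ = P(outcome | exposed) = 738/901 = 0.81909
p₀ = P(outcome | unexposed) = 248/1111 = 0.22322
Under exogeneity and monotonicity, PN = (p₁ − p₀) / p₁.
PN = (0.81909 − 0.22322) / 0.81909 = 0.59587 / 0.81909 ≈ 0.7275

PN ≈ 0.727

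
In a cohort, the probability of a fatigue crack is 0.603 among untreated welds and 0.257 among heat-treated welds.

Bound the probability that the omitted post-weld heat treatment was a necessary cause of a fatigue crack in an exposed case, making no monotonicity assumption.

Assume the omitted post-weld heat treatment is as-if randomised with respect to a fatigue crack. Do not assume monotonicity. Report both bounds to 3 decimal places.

0.574 ≤ PN ≤ 1.000

Let p₁ = 0.603, p₀ = 0.257.
Under exogeneity alone the bounds on PN are max{0,(p₁−p₀)/p₁} ≤ PN ≤ min{1,(1−p₀)/p₁}.
  lower = (p₁ − p₀)/p₁ = 0.346 / 0.603 ≈ 0.5738
  upper = min{1, (1 − p₀)/p₁} = 0.743 / 0.603 ≈ 1.2322 → capped at 1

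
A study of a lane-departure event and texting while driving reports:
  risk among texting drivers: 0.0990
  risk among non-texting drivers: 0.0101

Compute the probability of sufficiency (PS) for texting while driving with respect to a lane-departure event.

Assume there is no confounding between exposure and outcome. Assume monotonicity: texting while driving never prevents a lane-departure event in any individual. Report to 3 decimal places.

PS ≈ 0.090

Let p₁ = 0.099, p₀ = 0.0101.
Under exogeneity and monotonicity, PS = (p₁ − p₀) / (1 − p₀).
PS = (0.099 − 0.0101) / (1 − 0.0101) = 0.0889 / 0.9899 ≈ 0.0898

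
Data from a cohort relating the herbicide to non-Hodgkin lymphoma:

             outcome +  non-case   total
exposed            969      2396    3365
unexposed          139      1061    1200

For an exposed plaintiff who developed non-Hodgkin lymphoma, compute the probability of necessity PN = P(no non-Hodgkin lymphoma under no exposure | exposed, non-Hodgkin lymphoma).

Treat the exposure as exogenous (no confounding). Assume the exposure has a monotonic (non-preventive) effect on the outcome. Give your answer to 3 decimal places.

p₁ = P(outcome | exposed) = 969/3365 = 0.28796
p₀ = P(outcome | unexposed) = 139/1200 = 0.11583
Under exogeneity and monotonicity, PN = (p₁ − p₀) / p₁.
PN = (0.28796 − 0.11583) / 0.28796 = 0.17213 / 0.28796 ≈ 0.5978

PN ≈ 0.598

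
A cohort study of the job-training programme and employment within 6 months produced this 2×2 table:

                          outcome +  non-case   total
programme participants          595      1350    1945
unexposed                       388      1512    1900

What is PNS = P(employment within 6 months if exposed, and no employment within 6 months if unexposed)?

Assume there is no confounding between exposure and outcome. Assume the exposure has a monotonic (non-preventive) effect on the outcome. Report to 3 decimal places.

p₁ = P(outcome | exposed) = 595/1945 = 0.30591
p₀ = P(outcome | unexposed) = 388/1900 = 0.20421
Under exogeneity and monotonicity, PNS = p₁ − p₀.
PNS = 0.30591 − 0.20421 = 0.1017

PNS ≈ 0.102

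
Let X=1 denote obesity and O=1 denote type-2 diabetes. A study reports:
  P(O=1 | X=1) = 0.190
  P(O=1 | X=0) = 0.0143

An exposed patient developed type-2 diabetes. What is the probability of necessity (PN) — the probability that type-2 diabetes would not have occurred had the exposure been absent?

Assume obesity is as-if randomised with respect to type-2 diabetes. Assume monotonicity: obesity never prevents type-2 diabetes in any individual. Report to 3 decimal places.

PN ≈ 0.925

Let p₁ = 0.19, p₀ = 0.0143.
Under exogeneity and monotonicity, PN = (p₁ − p₀) / p₁.
PN = (0.19 − 0.0143) / 0.19 = 0.1757 / 0.19 ≈ 0.9247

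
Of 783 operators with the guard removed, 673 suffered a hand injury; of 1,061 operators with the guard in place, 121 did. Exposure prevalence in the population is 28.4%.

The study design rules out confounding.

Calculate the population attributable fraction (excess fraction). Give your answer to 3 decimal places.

p₁ = P(outcome | exposed) = 673/783 = 0.85951
p₀ = P(outcome | unexposed) = 121/1061 = 0.11404
Overall risk P(Y=1) = π·p₁ + (1−π)·p₀ = 0.284×0.85951 + 0.716×0.11404 = 0.32576.
Under exogeneity, PAF = [P(Y=1) − p₀] / P(Y=1).
PAF = (0.32576 − 0.11404) / 0.32576 ≈ 0.6499

PAF ≈ 0.650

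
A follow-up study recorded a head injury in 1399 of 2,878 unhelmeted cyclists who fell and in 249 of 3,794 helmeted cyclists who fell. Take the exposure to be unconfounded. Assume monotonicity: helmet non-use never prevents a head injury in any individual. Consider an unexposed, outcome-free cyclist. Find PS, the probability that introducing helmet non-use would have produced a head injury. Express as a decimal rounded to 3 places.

p₁ = P(outcome | exposed) = 1399/2878 = 0.4861
p₀ = P(outcome | unexposed) = 249/3794 = 0.06563
Under exogeneity and monotonicity, PS = (p₁ − p₀) / (1 − p₀).
PS = (0.4861 − 0.06563) / (1 − 0.06563) = 0.42047 / 0.93437 ≈ 0.4500

PS ≈ 0.450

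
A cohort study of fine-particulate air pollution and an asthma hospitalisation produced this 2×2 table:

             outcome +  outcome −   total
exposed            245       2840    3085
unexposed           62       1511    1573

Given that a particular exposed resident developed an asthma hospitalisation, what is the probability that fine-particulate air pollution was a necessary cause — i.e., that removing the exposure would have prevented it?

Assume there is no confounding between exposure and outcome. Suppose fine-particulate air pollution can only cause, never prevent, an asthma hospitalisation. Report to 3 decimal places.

p₁ = P(outcome | exposed) = 245/3085 = 0.079417
p₀ = P(outcome | unexposed) = 62/1573 = 0.039415
Under exogeneity and monotonicity, PN = (p₁ − p₀)/p₁.
PN = (0.079417 − 0.039415) / 0.079417 ≈ 0.5037

PN ≈ 0.504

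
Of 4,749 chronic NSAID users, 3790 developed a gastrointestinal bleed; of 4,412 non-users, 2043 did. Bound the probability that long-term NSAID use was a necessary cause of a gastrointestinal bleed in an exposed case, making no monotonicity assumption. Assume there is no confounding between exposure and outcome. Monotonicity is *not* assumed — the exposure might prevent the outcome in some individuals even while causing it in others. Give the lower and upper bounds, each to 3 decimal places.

0.420 ≤ PN ≤ 0.673

p₁ = P(outcome | exposed) = 3790/4749 = 0.79806
p₀ = P(outcome | unexposed) = 2043/4412 = 0.46306
Under exogeneity alone the bounds on PN are max{0,(p₁−p₀)/p₁} ≤ PN ≤ min{1,(1−p₀)/p₁}.
  lower = (p₁ − p₀)/p₁ = 0.33501 / 0.79806 ≈ 0.4198
  upper = min{1, (1 − p₀)/p₁} = 0.53694 / 0.79806 ≈ 0.6728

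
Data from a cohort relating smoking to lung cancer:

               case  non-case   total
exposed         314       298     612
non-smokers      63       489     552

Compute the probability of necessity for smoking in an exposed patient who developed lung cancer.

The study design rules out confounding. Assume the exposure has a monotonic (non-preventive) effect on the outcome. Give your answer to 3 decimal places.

PN ≈ 0.778

p₁ = P(outcome | exposed) = 314/612 = 0.51307
p₀ = P(outcome | unexposed) = 63/552 = 0.11413
Under exogeneity and monotonicity, PN = (p₁ − p₀) / p₁.
PN = (0.51307 − 0.11413) / 0.51307 = 0.39894 / 0.51307 ≈ 0.7776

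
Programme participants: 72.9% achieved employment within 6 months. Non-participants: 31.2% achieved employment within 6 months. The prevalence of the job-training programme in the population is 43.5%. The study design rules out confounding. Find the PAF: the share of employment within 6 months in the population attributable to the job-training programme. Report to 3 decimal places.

p₁ = 0.729, p₀ = 0.312.
Overall risk P(Y=1) = π·p₁ + (1−π)·p₀ = 0.435×0.729 + 0.565×0.312 = 0.4934.
Under exogeneity, PAF = [P(Y=1) − p₀] / P(Y=1).
PAF = (0.4934 − 0.312) / 0.4934 ≈ 0.3676

PAF ≈ 0.368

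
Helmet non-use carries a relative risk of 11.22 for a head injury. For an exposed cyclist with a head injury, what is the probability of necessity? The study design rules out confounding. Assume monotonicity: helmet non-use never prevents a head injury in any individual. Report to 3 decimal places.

Under exogeneity and monotonicity, PN = (RR − 1) / RR = 1 − 1/RR.
PN = (11.22 − 1) / 11.22 = 10.22 / 11.22 ≈ 0.9109

PN ≈ 0.911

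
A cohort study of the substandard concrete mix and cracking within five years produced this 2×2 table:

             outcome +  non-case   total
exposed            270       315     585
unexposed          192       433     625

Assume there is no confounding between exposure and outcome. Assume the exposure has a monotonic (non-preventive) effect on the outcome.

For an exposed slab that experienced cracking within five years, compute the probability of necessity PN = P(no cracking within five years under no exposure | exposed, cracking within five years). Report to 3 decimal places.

p₁ = P(outcome | exposed) = 270/585 = 0.46154
p₀ = P(outcome | unexposed) = 192/625 = 0.3072
Under exogeneity and monotonicity, PN = (p₁ − p₀)/p₁.
PN = (0.46154 − 0.3072) / 0.46154 ≈ 0.3344

PN ≈ 0.334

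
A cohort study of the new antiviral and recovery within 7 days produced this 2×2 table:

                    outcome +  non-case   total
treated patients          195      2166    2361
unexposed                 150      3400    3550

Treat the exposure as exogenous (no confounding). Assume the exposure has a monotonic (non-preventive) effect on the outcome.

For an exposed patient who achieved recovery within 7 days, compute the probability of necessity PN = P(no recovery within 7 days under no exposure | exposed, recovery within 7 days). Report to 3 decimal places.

p₁ = P(outcome | exposed) = 195/2361 = 0.082592
p₀ = P(outcome | unexposed) = 150/3550 = 0.042254
Under exogeneity and monotonicity, PN = (p₁ − p₀)/p₁.
PN = (0.082592 − 0.042254) / 0.082592 ≈ 0.4884

PN ≈ 0.488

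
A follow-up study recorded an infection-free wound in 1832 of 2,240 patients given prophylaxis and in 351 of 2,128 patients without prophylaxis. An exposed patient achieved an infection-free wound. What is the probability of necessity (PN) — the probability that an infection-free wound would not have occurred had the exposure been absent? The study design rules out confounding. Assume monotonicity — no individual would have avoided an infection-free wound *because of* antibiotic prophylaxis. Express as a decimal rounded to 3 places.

p₁ = P(outcome | exposed) = 1832/2240 = 0.81786
p₀ = P(outcome | unexposed) = 351/2128 = 0.16494
Under exogeneity and monotonicity, PN = (p₁ − p₀) / p₁.
PN = (0.81786 − 0.16494) / 0.81786 = 0.65291 / 0.81786 ≈ 0.7983

PN ≈ 0.798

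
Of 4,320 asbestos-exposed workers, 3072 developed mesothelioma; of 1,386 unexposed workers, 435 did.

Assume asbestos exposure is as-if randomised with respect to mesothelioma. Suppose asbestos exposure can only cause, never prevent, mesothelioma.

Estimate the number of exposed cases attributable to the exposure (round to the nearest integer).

about 1716 cases

p₁ = P(outcome | exposed) = 3072/4320 = 0.71111
p₀ = P(outcome | unexposed) = 435/1386 = 0.31385
PN = (p₁ − p₀)/p₁ = (0.71111 − 0.31385) / 0.71111 ≈ 0.55864.
Attributable cases ≈ PN × (exposed cases) = 0.55864 × 3072 ≈ 1716.16.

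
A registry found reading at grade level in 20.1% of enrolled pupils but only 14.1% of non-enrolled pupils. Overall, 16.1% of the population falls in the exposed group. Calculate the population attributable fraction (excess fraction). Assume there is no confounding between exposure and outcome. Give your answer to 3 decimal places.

p₁ = 0.201, p₀ = 0.141.
Overall risk P(Y=1) = π·p₁ + (1−π)·p₀ = 0.161×0.201 + 0.839×0.141 = 0.15066.
Under exogeneity, PAF = [P(Y=1) − p₀] / P(Y=1).
PAF = (0.15066 − 0.141) / 0.15066 ≈ 0.0641

PAF ≈ 0.064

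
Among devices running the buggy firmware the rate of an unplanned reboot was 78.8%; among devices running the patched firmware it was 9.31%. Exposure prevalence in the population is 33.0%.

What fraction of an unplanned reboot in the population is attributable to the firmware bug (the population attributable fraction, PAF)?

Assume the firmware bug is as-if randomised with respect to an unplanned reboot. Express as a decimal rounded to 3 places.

p₁ = 0.788, p₀ = 0.0931.
Overall risk P(Y=1) = π·p₁ + (1−π)·p₀ = 0.33×0.788 + 0.67×0.0931 = 0.32242.
Under exogeneity, PAF = [P(Y=1) − p₀] / P(Y=1).
PAF = (0.32242 − 0.0931) / 0.32242 ≈ 0.7112

PAF ≈ 0.711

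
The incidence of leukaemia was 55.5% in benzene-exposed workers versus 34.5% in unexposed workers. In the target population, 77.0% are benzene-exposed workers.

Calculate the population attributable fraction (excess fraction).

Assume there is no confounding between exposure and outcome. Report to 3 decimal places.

p₁ = 0.555, p₀ = 0.345.
Overall risk P(Y=1) = π·p₁ + (1−π)·p₀ = 0.77×0.555 + 0.23×0.345 = 0.5067.
Under exogeneity, PAF = [P(Y=1) − p₀] / P(Y=1).
PAF = (0.5067 − 0.345) / 0.5067 ≈ 0.3191

PAF ≈ 0.319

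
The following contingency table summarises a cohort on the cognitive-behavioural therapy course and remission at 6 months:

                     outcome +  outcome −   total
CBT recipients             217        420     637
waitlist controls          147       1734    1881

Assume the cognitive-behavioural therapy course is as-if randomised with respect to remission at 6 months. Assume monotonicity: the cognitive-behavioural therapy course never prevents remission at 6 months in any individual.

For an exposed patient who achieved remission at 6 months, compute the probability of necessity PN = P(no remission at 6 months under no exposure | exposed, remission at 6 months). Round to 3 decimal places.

p₁ = P(outcome | exposed) = 217/637 = 0.34066
p₀ = P(outcome | unexposed) = 147/1881 = 0.07815
Under exogeneity and monotonicity, PN = (p₁ − p₀)/p₁.
PN = (0.34066 − 0.07815) / 0.34066 ≈ 0.7706

PN ≈ 0.771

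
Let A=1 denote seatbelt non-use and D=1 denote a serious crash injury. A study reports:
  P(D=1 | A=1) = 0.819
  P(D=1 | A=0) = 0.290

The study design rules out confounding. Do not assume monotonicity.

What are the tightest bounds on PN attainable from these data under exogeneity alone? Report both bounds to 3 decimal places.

Let p₁ = 0.819, p₀ = 0.29.
Under exogeneity alone the bounds on PN are max{0,(p₁−p₀)/p₁} ≤ PN ≤ min{1,(1−p₀)/p₁}.
  lower = (p₁ − p₀)/p₁ = 0.529 / 0.819 ≈ 0.6459
  upper = min{1, (1 − p₀)/p₁} = 0.71 / 0.819 ≈ 0.8669

0.646 ≤ PN ≤ 0.867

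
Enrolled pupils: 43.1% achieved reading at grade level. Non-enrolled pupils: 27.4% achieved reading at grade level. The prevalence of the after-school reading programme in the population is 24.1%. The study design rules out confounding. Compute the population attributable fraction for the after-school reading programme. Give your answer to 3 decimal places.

p₁ = 0.431, p₀ = 0.274.
Overall risk P(Y=1) = π·p₁ + (1−π)·p₀ = 0.241×0.431 + 0.759×0.274 = 0.31184.
Under exogeneity, PAF = [P(Y=1) − p₀] / P(Y=1).
PAF = (0.31184 − 0.274) / 0.31184 ≈ 0.1213

PAF ≈ 0.121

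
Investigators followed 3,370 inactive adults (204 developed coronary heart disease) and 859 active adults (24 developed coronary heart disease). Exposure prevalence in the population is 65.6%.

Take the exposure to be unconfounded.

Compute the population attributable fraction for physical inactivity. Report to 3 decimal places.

PAF ≈ 0.434

p₁ = P(outcome | exposed) = 204/3370 = 0.060534
p₀ = P(outcome | unexposed) = 24/859 = 0.027939
Overall risk P(Y=1) = π·p₁ + (1−π)·p₀ = 0.656×0.060534 + 0.344×0.027939 = 0.049322.
Under exogeneity, PAF = [P(Y=1) − p₀] / P(Y=1).
PAF = (0.049322 − 0.027939) / 0.049322 ≈ 0.4335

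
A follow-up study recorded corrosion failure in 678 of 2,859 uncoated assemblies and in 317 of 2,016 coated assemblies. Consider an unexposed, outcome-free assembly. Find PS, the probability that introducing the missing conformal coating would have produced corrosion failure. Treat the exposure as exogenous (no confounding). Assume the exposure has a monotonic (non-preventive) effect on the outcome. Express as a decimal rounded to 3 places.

p₁ = P(outcome | exposed) = 678/2859 = 0.23715
p₀ = P(outcome | unexposed) = 317/2016 = 0.15724
Under exogeneity and monotonicity, PS = (p₁ − p₀) / (1 − p₀).
PS = (0.23715 − 0.15724) / (1 − 0.15724) = 0.079904 / 0.84276 ≈ 0.0948

PS ≈ 0.095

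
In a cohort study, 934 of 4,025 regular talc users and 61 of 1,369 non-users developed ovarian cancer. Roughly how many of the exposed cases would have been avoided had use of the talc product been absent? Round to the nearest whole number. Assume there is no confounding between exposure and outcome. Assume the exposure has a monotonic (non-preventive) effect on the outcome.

about 755 cases

p₁ = P(outcome | exposed) = 934/4025 = 0.23205
p₀ = P(outcome | unexposed) = 61/1369 = 0.044558
PN = (p₁ − p₀)/p₁ = (0.23205 − 0.044558) / 0.23205 ≈ 0.80798.
Attributable cases ≈ PN × (exposed cases) = 0.80798 × 934 ≈ 754.65.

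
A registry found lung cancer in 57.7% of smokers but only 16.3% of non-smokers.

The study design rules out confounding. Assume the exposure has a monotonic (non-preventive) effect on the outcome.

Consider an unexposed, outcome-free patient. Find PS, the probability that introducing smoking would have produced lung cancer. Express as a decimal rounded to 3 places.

PS ≈ 0.495

p₁ = 0.577, p₀ = 0.163.
Under exogeneity and monotonicity, PS = (p₁ − p₀) / (1 − p₀).
PS = (0.577 − 0.163) / (1 − 0.163) = 0.414 / 0.837 ≈ 0.4946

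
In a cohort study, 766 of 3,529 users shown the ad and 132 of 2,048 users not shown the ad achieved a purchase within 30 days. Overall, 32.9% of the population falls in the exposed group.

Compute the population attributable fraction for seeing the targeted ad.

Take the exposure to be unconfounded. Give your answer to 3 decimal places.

PAF ≈ 0.438

p₁ = P(outcome | exposed) = 766/3529 = 0.21706
p₀ = P(outcome | unexposed) = 132/2048 = 0.064453
Overall risk P(Y=1) = π·p₁ + (1−π)·p₀ = 0.329×0.21706 + 0.671×0.064453 = 0.11466.
Under exogeneity, PAF = [P(Y=1) − p₀] / P(Y=1).
PAF = (0.11466 − 0.064453) / 0.11466 ≈ 0.4379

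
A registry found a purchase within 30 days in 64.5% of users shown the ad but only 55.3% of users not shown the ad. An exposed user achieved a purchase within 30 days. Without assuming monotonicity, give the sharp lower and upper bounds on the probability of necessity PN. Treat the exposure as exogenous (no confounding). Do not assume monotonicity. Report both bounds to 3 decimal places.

p₁ = 0.645, p₀ = 0.553.
Under exogeneity alone the bounds on PN are max{0,(p₁−p₀)/p₁} ≤ PN ≤ min{1,(1−p₀)/p₁}.
  lower = (p₁ − p₀)/p₁ = 0.092 / 0.645 ≈ 0.1426
  upper = min{1, (1 − p₀)/p₁} = 0.447 / 0.645 ≈ 0.6930

0.143 ≤ PN ≤ 0.693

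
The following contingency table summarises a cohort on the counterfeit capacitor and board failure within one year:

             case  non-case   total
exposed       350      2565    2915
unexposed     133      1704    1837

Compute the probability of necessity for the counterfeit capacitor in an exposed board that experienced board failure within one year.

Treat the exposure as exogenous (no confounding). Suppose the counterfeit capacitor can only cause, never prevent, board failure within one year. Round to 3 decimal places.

PN ≈ 0.397

p₁ = P(outcome | exposed) = 350/2915 = 0.12007
p₀ = P(outcome | unexposed) = 133/1837 = 0.072401
Under exogeneity and monotonicity, PN = (p₁ − p₀)/p₁.
PN = (0.12007 − 0.072401) / 0.12007 ≈ 0.3970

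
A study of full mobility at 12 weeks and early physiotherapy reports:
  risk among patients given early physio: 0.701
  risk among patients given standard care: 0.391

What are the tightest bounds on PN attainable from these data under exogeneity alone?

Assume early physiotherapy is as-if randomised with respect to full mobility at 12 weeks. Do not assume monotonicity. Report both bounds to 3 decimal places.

0.442 ≤ PN ≤ 0.869

Let p₁ = 0.701, p₀ = 0.391.
Under exogeneity alone the bounds on PN are max{0,(p₁−p₀)/p₁} ≤ PN ≤ min{1,(1−p₀)/p₁}.
  lower = (p₁ − p₀)/p₁ = 0.31 / 0.701 ≈ 0.4422
  upper = min{1, (1 − p₀)/p₁} = 0.609 / 0.701 ≈ 0.8688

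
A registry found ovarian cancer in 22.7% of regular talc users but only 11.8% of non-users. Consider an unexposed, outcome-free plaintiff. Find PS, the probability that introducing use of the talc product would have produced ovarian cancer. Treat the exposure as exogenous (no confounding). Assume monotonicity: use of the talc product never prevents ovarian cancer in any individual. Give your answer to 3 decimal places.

p₁ = 0.227, p₀ = 0.118.
Under exogeneity and monotonicity, PS = (p₁ − p₀) / (1 − p₀).
PS = (0.227 − 0.118) / (1 − 0.118) = 0.109 / 0.882 ≈ 0.1236

PS ≈ 0.124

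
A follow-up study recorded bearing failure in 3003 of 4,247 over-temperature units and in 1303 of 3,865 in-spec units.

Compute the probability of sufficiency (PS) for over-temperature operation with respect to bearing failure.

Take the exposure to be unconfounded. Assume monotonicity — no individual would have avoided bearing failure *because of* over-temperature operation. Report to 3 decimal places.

PS ≈ 0.558

p₁ = P(outcome | exposed) = 3003/4247 = 0.70709
p₀ = P(outcome | unexposed) = 1303/3865 = 0.33713
Under exogeneity and monotonicity, PS = (p₁ − p₀) / (1 − p₀).
PS = (0.70709 − 0.33713) / (1 − 0.33713) = 0.36996 / 0.66287 ≈ 0.5581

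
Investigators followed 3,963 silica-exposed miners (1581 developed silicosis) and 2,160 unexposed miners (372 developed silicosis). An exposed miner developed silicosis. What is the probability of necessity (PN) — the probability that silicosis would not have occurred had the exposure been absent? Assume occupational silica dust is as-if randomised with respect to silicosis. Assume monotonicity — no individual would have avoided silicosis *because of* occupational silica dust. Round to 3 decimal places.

p₁ = P(outcome | exposed) = 1581/3963 = 0.39894
p₀ = P(outcome | unexposed) = 372/2160 = 0.17222
Under exogeneity and monotonicity, PN = (p₁ − p₀) / p₁.
PN = (0.39894 − 0.17222) / 0.39894 = 0.22672 / 0.39894 ≈ 0.5683

PN ≈ 0.568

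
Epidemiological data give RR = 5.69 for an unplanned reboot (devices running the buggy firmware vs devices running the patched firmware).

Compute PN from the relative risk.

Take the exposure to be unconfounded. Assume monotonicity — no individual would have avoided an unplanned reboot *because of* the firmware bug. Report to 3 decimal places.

Under exogeneity and monotonicity, PN = (RR − 1) / RR = 1 − 1/RR.
PN = (5.69 − 1) / 5.69 = 4.69 / 5.69 ≈ 0.8243

PN ≈ 0.824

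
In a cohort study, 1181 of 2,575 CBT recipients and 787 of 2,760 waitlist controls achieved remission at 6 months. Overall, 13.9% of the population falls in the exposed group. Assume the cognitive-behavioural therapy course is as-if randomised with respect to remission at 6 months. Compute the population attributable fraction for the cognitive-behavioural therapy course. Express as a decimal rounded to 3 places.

p₁ = P(outcome | exposed) = 1181/2575 = 0.45864
p₀ = P(outcome | unexposed) = 787/2760 = 0.28514
Overall risk P(Y=1) = π·p₁ + (1−π)·p₀ = 0.139×0.45864 + 0.861×0.28514 = 0.30926.
Under exogeneity, PAF = [P(Y=1) − p₀] / P(Y=1).
PAF = (0.30926 − 0.28514) / 0.30926 ≈ 0.0780

PAF ≈ 0.078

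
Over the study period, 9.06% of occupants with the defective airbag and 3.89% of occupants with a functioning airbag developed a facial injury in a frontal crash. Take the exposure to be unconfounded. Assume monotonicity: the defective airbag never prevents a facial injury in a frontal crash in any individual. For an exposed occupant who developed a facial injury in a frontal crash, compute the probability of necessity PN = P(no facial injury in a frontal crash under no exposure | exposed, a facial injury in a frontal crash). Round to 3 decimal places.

PN ≈ 0.571

p₁ = 0.0906, p₀ = 0.0389.
Under exogeneity and monotonicity, PN = (p₁ − p₀) / p₁.
PN = (0.0906 − 0.0389) / 0.0906 = 0.0517 / 0.0906 ≈ 0.5706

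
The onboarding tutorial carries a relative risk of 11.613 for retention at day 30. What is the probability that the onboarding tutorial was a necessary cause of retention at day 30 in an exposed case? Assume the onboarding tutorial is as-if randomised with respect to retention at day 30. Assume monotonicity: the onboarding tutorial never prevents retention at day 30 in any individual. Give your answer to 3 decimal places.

PN ≈ 0.914

Under exogeneity and monotonicity, PN = (RR − 1) / RR = 1 − 1/RR.
PN = (11.613 − 1) / 11.613 = 10.61 / 11.613 ≈ 0.9139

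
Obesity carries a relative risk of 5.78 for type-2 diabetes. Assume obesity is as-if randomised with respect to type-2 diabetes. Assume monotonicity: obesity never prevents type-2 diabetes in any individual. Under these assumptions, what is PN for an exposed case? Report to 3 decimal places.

PN ≈ 0.827

Under exogeneity and monotonicity, PN = (RR − 1) / RR = 1 − 1/RR.
PN = (5.78 − 1) / 5.78 = 4.78 / 5.78 ≈ 0.8270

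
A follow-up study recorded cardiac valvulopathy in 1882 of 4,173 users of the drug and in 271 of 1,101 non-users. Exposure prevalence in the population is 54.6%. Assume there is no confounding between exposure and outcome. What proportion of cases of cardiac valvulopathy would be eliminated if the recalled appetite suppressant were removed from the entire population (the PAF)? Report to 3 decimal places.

PAF ≈ 0.312

p₁ = P(outcome | exposed) = 1882/4173 = 0.45099
p₀ = P(outcome | unexposed) = 271/1101 = 0.24614
Overall risk P(Y=1) = π·p₁ + (1−π)·p₀ = 0.546×0.45099 + 0.454×0.24614 = 0.35799.
Under exogeneity, PAF = [P(Y=1) − p₀] / P(Y=1).
PAF = (0.35799 − 0.24614) / 0.35799 ≈ 0.3124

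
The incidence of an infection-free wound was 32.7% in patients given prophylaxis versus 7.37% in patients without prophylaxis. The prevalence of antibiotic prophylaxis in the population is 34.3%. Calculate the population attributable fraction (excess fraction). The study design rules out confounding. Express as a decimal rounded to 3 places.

PAF ≈ 0.541

p₁ = 0.327, p₀ = 0.0737.
Overall risk P(Y=1) = π·p₁ + (1−π)·p₀ = 0.343×0.327 + 0.657×0.0737 = 0.16058.
Under exogeneity, PAF = [P(Y=1) − p₀] / P(Y=1).
PAF = (0.16058 − 0.0737) / 0.16058 ≈ 0.5410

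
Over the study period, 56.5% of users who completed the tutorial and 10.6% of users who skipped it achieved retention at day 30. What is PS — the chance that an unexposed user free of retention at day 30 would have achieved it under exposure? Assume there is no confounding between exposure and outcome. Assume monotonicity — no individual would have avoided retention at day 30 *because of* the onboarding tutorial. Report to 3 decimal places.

p₁ = 0.565, p₀ = 0.106.
Under exogeneity and monotonicity, PS = (p₁ − p₀) / (1 − p₀).
PS = (0.565 − 0.106) / (1 − 0.106) = 0.459 / 0.894 ≈ 0.5134

PS ≈ 0.513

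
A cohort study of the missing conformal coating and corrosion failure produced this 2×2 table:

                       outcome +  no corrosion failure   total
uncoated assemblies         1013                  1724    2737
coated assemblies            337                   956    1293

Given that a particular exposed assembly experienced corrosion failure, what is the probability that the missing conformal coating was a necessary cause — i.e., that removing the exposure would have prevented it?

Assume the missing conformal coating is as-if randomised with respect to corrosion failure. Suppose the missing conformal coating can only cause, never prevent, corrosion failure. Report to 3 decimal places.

p₁ = P(outcome | exposed) = 1013/2737 = 0.37011
p₀ = P(outcome | unexposed) = 337/1293 = 0.26063
Under exogeneity and monotonicity, PN = (p₁ − p₀) / p₁.
PN = (0.37011 − 0.26063) / 0.37011 = 0.10948 / 0.37011 ≈ 0.2958

PN ≈ 0.296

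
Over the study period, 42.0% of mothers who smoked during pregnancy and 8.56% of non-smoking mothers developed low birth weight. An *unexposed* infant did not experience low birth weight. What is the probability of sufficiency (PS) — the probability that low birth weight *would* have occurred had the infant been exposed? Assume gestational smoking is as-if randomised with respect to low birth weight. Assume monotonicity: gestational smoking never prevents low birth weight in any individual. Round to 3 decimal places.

PS ≈ 0.366

p₁ = 0.42, p₀ = 0.0856.
Under exogeneity and monotonicity, PS = (p₁ − p₀) / (1 − p₀).
PS = (0.42 − 0.0856) / (1 − 0.0856) = 0.3344 / 0.9144 ≈ 0.3657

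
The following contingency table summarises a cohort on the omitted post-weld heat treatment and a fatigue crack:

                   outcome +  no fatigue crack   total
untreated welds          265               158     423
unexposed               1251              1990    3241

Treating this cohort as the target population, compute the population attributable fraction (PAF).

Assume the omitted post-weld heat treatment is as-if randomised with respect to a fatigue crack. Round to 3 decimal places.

PAF ≈ 0.067

p₁ = P(outcome | exposed) = 265/423 = 0.62648
p₀ = P(outcome | unexposed) = 1251/3241 = 0.38599
Exposure prevalence π = 423/3664 = 0.11545; overall risk P(Y=1) = 0.41376.
Under exogeneity, PAF = [P(Y=1) − p₀]/P(Y=1).
PAF = (0.41376 − 0.38599) / 0.41376 ≈ 0.0671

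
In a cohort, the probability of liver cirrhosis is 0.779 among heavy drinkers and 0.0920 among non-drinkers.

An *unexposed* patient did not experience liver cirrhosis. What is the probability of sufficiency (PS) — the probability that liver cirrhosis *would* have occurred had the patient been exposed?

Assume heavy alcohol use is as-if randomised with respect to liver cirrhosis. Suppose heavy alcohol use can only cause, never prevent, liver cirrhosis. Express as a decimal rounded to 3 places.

PS ≈ 0.757

Let p₁ = 0.779, p₀ = 0.092.
Under exogeneity and monotonicity, PS = (p₁ − p₀) / (1 − p₀).
PS = (0.779 − 0.092) / (1 − 0.092) = 0.687 / 0.908 ≈ 0.7566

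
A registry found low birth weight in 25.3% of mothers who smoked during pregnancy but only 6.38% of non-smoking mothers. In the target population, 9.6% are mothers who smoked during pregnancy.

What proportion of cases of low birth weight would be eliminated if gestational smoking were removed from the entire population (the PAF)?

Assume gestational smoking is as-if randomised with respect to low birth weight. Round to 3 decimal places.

PAF ≈ 0.222

p₁ = 0.253, p₀ = 0.0638.
Overall risk P(Y=1) = π·p₁ + (1−π)·p₀ = 0.096×0.253 + 0.904×0.0638 = 0.081963.
Under exogeneity, PAF = [P(Y=1) − p₀] / P(Y=1).
PAF = (0.081963 − 0.0638) / 0.081963 ≈ 0.2216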